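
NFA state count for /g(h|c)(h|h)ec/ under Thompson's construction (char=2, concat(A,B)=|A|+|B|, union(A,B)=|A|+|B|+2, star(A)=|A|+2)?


Syntax tree has 7 char leaf(s), 2 union(s), 0 star(s)
chars contribute 7×2 = 14; each union adds +2; each star adds +2
Total: 14 + 4 + 0 = 18 states


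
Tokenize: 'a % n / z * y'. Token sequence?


Scan left to right, longest-match per lexeme
Tokens: ID(a), OP(%), ID(n), OP(/), ID(z), OP(*), ID(y)


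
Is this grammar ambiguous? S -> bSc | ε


balanced b^n…c^n: each string has a unique parse
Unambiguous


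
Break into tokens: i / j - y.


Scan left to right, longest-match per lexeme
Tokens: ID(i), OP(/), ID(j), OP(-), ID(y)


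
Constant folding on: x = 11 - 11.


11 - 11 = 0 at compile time
Optimized: x = 0


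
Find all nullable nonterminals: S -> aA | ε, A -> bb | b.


A nonterminal is nullable iff some alternative derives ε (directly, or every symbol in it is nullable)
Nullable: {S}


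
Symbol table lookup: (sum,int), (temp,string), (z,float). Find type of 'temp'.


Lookup 'temp' → type string


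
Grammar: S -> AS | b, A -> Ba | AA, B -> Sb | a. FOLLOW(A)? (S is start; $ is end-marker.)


$ ∈ FOLLOW(S). For each A -> αBβ: add FIRST(β)\{ε} to FOLLOW(B); if β nullable, add FOLLOW(A).
FOLLOW(A) = {a, b}


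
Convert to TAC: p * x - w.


Break into single-operator statements:
t1 = p * x
t2 = t1 - w


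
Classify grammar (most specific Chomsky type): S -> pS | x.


Right-linear: every RHS is a terminal or a terminal followed by one nonterminal
Classification: Type 3 (Regular)


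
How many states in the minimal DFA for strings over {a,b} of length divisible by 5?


Track length mod 5: states 0..4, accept at 0
Minimal DFA: 5 states


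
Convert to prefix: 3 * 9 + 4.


left-to-right (same/higher precedence on left): tree is (+ (* 3 9) 4)
Prefix: + * 3 9 4


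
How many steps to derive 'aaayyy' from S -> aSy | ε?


Derivation: S => aSy => aaSyy => aaaSyyy => aaayyy
Steps: 4


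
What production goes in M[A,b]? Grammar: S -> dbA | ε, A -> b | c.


For [A, b]: 'b' ∈ FIRST(b)
Entry: A -> b


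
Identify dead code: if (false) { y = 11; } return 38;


condition is constant false, so the whole block is unreachable
Dead: 'if (false) { y = 11; }'


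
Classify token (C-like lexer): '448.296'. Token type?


Pattern: digits with a decimal point
Type: FLOAT_LITERAL


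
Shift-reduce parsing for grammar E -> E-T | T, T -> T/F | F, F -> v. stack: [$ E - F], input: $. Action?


'F' (not preceded by T/) is the handle for T -> F
Action: reduce (T -> F)


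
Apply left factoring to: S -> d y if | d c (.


Common prefix: 'd'
Factored: S -> d S', S' -> y if | c (


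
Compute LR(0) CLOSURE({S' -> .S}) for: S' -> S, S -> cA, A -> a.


Start: S' -> .S
For each item with dot before a nonterminal B, add B -> .γ for every B-production
Closure: [S' -> .S, S -> .cA]


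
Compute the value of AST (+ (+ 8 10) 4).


Evaluate inner: (+ 8 10) = 18
Evaluate root: (+ 18 4) = 22
Result: 22


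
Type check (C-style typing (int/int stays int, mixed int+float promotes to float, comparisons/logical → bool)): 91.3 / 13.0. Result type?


Operand types: float / float
Rule: mixed int/float promotes to float; int/int stays int
Result type: float


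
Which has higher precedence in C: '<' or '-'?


'-' is additive (level 9); '<' is relational (level 7)
Higher level binds tighter
'-' has higher precedence than '<'


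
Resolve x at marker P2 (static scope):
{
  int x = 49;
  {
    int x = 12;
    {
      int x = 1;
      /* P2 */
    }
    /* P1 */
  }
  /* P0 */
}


x declared in the same block as P2
x = 1


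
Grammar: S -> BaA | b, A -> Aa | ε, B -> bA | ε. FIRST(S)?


Per alternative of S: FIRST(BaA) = {a, b}; FIRST(b) = {b}
FIRST(S) = {a, b}


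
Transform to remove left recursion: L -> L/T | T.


Left-recursive alternatives: L/T; non-recursive: T
Introduce L': L -> TL', L' -> /TL' | ε


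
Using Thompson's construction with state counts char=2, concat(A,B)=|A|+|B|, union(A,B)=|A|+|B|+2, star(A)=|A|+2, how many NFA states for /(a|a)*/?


Syntax tree has 2 char leaf(s), 1 union(s), 1 star(s)
chars contribute 2×2 = 4; each union adds +2; each star adds +2
Total: 4 + 2 + 2 = 8 states


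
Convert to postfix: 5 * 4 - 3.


Left to right (same or higher precedence on left)
Postfix: 5 4 * 3 -


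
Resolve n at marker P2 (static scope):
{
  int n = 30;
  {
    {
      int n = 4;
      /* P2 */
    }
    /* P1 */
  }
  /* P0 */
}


n declared in the same block as P2
n = 4


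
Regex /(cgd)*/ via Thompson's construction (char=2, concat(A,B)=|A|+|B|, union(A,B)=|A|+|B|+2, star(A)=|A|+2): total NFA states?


Syntax tree has 3 char leaf(s), 0 union(s), 1 star(s)
chars contribute 3×2 = 6; each union adds +2; each star adds +2
Total: 6 + 0 + 2 = 8 states


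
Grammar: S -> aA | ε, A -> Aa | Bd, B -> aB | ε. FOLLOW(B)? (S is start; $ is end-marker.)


$ ∈ FOLLOW(S). For each A -> αBβ: add FIRST(β)\{ε} to FOLLOW(B); if β nullable, add FOLLOW(A).
FOLLOW(B) = {d}


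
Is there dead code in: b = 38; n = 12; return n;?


b is assigned but never read
Dead: 'b = 38'


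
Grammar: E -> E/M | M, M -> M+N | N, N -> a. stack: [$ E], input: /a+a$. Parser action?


shift '/' to continue E -> E/M
Action: shift


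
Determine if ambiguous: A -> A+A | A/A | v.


'v+v/v' has two parse trees (no precedence encoded between + and /)
Ambiguous


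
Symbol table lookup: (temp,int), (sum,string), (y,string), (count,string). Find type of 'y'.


Lookup 'y' → type string


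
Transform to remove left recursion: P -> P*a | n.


Left-recursive alternatives: P*a; non-recursive: n
Introduce P': P -> nP', P' -> *aP' | ε


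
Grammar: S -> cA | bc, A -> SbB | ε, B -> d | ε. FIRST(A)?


Per alternative of A: FIRST(SbB) = {b, c}; FIRST(ε) = {ε}
FIRST(A) = {b, c, ε}


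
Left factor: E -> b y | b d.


Common prefix: 'b'
Factored: E -> b E', E' -> y | d


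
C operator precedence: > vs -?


'-' is additive (level 9); '>' is relational (level 7)
Higher level binds tighter
'-' has higher precedence than '>'


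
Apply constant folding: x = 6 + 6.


6 + 6 = 12 at compile time
Optimized: x = 12


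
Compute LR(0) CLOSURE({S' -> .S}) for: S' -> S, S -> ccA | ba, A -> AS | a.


Start: S' -> .S
For each item with dot before a nonterminal B, add B -> .γ for every B-production
Closure: [S' -> .S, S -> .ccA, S -> .ba]


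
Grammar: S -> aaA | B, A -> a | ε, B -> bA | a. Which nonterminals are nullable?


A nonterminal is nullable iff some alternative derives ε (directly, or every symbol in it is nullable)
Nullable: {A}


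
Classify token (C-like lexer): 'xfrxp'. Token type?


Pattern: letter/underscore followed by alphanumerics, not a keyword
Type: IDENTIFIER


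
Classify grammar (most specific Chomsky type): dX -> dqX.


LHS has context (more than one symbol) and |LHS| ≤ |RHS|
Classification: Type 1 (Context-Sensitive)


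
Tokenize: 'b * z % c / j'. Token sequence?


Scan left to right, longest-match per lexeme
Tokens: ID(b), OP(*), ID(z), OP(%), ID(c), OP(/), ID(j)


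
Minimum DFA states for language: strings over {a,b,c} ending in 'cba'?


Track the longest suffix of input matching a prefix of 'cba': 4 classes (prefixes of length 0..3)
Minimal DFA: 4 states


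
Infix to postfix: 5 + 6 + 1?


Left to right (same or higher precedence on left)
Postfix: 5 6 + 1 +


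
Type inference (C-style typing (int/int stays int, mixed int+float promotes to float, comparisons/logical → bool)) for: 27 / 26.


Operand types: int / int
Rule: mixed int/float promotes to float; int/int stays int
Result type: int


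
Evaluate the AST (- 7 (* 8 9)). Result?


Evaluate inner: (* 8 9) = 72
Evaluate root: (- 7 72) = -65
Result: -65


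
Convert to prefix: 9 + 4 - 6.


left-to-right (same/higher precedence on left): tree is (- (+ 9 4) 6)
Prefix: - + 9 4 6


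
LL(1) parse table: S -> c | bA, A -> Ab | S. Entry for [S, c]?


For [S, c]: 'c' ∈ FIRST(c)
Entry: S -> c


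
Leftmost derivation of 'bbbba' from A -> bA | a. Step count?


Derivation: A => bA => bbA => bbbA => bbbbA => bbbba
Steps: 5


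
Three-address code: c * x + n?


Break into single-operator statements:
t1 = c * x
t2 = t1 + n


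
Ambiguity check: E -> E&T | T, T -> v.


precedence layered via separate nonterminal T: deterministic
Unambiguous


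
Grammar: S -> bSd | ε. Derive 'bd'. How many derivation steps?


Derivation: S => bSd => bd
Steps: 2


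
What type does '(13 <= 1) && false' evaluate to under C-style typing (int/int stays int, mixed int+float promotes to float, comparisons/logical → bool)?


Operand types: bool && bool
Rule: logical operators take bool operands and yield bool
Result type: bool


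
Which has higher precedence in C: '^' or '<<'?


'<<' is shift (level 8); '^' is bitwise XOR (level 4)
Higher level binds tighter
'<<' has higher precedence than '^'


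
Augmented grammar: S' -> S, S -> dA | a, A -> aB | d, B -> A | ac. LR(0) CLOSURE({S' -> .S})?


Start: S' -> .S
For each item with dot before a nonterminal B, add B -> .γ for every B-production
Closure: [S' -> .S, S -> .dA, S -> .a]


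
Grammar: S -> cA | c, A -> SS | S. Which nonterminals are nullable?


A nonterminal is nullable iff some alternative derives ε (directly, or every symbol in it is nullable)
Nullable: {}


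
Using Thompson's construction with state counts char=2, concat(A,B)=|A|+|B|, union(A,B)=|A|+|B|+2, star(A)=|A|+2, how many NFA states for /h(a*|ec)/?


Syntax tree has 4 char leaf(s), 1 union(s), 1 star(s)
chars contribute 4×2 = 8; each union adds +2; each star adds +2
Total: 8 + 2 + 2 = 12 states


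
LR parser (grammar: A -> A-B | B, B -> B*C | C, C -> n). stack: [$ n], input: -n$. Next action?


'n' on top is the handle for C -> n
Action: reduce (C -> n)


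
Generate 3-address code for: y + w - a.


Break into single-operator statements:
t1 = y + w
t2 = t1 - a


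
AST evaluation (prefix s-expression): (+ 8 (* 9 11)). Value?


Evaluate inner: (* 9 11) = 99
Evaluate root: (+ 8 99) = 107
Result: 107


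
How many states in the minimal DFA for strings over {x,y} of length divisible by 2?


Track length mod 2: states 0..1, accept at 0
Minimal DFA: 2 states


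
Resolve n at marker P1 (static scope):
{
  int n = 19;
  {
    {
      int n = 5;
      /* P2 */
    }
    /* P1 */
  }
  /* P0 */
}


P1's block does not declare n; resolves to the enclosing declaration at depth 0
n = 19


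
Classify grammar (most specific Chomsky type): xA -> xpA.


LHS has context (more than one symbol) and |LHS| ≤ |RHS|
Classification: Type 1 (Context-Sensitive)


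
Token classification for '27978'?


Pattern: digits only
Type: INTEGER_LITERAL


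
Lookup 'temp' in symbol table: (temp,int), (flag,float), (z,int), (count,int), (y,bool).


Lookup 'temp' → type int


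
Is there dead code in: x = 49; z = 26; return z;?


x is assigned but never read
Dead: 'x = 49'


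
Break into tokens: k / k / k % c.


Scan left to right, longest-match per lexeme
Tokens: ID(k), OP(/), ID(k), OP(/), ID(k), OP(%), ID(c)


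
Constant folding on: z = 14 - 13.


14 - 13 = 1 at compile time
Optimized: z = 1


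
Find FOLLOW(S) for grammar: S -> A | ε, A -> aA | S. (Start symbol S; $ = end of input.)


$ ∈ FOLLOW(S). For each A -> αBβ: add FIRST(β)\{ε} to FOLLOW(B); if β nullable, add FOLLOW(A).
FOLLOW(S) = {$}


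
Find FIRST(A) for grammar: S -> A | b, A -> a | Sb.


Per alternative of A: FIRST(a) = {a}; FIRST(Sb) = {a, b}
FIRST(A) = {a, b}


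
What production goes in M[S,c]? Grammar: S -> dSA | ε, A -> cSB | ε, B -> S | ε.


For [S, c]: ε is nullable and 'c' ∈ FOLLOW(S)
Entry: S -> ε


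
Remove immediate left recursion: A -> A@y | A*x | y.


Left-recursive alternatives: A@y, A*x; non-recursive: y
Introduce A': A -> yA', A' -> @yA' | *xA' | ε


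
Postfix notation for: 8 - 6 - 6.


Left to right (same or higher precedence on left)
Postfix: 8 6 - 6 -


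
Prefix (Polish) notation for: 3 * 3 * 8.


left-to-right (same/higher precedence on left): tree is (* (* 3 3) 8)
Prefix: * * 3 3 8


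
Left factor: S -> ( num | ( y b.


Common prefix: '('
Factored: S -> ( S', S' -> num | y b


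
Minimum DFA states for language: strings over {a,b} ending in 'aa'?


Track the longest suffix of input matching a prefix of 'aa': 3 classes (prefixes of length 0..2)
Minimal DFA: 3 states


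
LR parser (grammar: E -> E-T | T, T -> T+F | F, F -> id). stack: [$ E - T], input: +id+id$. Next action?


'+' can extend T; shift to build T -> T+F
Action: shift


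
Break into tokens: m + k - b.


Scan left to right, longest-match per lexeme
Tokens: ID(m), OP(+), ID(k), OP(-), ID(b)


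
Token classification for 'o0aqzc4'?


Pattern: letter/underscore followed by alphanumerics, not a keyword
Type: IDENTIFIER


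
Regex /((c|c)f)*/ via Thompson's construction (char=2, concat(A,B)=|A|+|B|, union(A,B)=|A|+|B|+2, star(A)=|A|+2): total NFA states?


Syntax tree has 3 char leaf(s), 1 union(s), 1 star(s)
chars contribute 3×2 = 6; each union adds +2; each star adds +2
Total: 6 + 2 + 2 = 10 states


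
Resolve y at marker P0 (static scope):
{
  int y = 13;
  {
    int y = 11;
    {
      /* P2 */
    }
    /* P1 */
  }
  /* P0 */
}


y declared in the same block as P0
y = 13


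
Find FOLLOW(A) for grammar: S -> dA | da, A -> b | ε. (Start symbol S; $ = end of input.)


$ ∈ FOLLOW(S). For each A -> αBβ: add FIRST(β)\{ε} to FOLLOW(B); if β nullable, add FOLLOW(A).
FOLLOW(A) = {$}


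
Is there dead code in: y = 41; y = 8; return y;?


first assignment to y is overwritten before any read
Dead: 'y = 41'


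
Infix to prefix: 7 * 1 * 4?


left-to-right (same/higher precedence on left): tree is (* (* 7 1) 4)
Prefix: * * 7 1 4


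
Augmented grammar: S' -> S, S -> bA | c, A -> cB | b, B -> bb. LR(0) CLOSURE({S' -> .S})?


Start: S' -> .S
For each item with dot before a nonterminal B, add B -> .γ for every B-production
Closure: [S' -> .S, S -> .bA, S -> .c]


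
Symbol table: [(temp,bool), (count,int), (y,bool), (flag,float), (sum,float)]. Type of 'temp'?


Lookup 'temp' → type bool


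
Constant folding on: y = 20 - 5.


20 - 5 = 15 at compile time
Optimized: y = 15


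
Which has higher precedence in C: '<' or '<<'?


'<<' is shift (level 8); '<' is relational (level 7)
Higher level binds tighter
'<<' has higher precedence than '<'


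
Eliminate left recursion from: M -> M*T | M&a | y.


Left-recursive alternatives: M*T, M&a; non-recursive: y
Introduce M': M -> yM', M' -> *TM' | &aM' | ε


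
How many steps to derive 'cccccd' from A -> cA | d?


Derivation: A => cA => ccA => cccA => ccccA => cccccA => cccccd
Steps: 6


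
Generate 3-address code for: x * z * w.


Break into single-operator statements:
t1 = x * z
t2 = t1 * w


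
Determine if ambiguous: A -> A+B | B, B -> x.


precedence layered via separate nonterminal B: deterministic
Unambiguous


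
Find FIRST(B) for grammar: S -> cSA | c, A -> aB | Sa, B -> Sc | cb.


Per alternative of B: FIRST(Sc) = {c}; FIRST(cb) = {c}
FIRST(B) = {c}


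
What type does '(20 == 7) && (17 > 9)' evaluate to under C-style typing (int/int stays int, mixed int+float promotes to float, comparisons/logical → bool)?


Operand types: bool && bool
Rule: logical operators take bool operands and yield bool
Result type: bool


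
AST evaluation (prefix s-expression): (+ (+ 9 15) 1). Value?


Evaluate inner: (+ 9 15) = 24
Evaluate root: (+ 24 1) = 25
Result: 25


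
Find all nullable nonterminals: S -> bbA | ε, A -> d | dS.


A nonterminal is nullable iff some alternative derives ε (directly, or every symbol in it is nullable)
Nullable: {S}


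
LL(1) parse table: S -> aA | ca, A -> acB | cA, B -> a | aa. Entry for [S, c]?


For [S, c]: 'c' ∈ FIRST(ca)
Entry: S -> ca


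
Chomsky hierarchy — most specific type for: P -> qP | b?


Right-linear: every RHS is a terminal or a terminal followed by one nonterminal
Classification: Type 3 (Regular)


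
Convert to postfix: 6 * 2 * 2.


Left to right (same or higher precedence on left)
Postfix: 6 2 * 2 *


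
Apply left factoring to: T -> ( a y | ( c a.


Common prefix: '('
Factored: T -> ( T', T' -> a y | c a


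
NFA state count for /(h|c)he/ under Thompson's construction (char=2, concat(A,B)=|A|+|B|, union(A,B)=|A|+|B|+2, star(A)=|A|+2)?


Syntax tree has 4 char leaf(s), 1 union(s), 0 star(s)
chars contribute 4×2 = 8; each union adds +2; each star adds +2
Total: 8 + 2 + 0 = 10 states


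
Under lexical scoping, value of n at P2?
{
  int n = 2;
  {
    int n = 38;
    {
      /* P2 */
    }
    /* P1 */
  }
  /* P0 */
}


P2's block does not declare n; resolves to the enclosing declaration at depth 1
n = 38


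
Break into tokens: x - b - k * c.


Scan left to right, longest-match per lexeme
Tokens: ID(x), OP(-), ID(b), OP(-), ID(k), OP(*), ID(c)


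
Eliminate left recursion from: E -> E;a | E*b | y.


Left-recursive alternatives: E;a, E*b; non-recursive: y
Introduce E': E -> yE', E' -> ;aE' | *bE' | ε


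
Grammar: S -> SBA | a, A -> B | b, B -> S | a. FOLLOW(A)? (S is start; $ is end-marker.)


$ ∈ FOLLOW(S). For each A -> αBβ: add FIRST(β)\{ε} to FOLLOW(B); if β nullable, add FOLLOW(A).
FOLLOW(A) = {$, a, b}


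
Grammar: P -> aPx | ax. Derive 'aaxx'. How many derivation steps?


Derivation: P => aPx => aaxx
Steps: 2


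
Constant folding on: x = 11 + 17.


11 + 17 = 28 at compile time
Optimized: x = 28


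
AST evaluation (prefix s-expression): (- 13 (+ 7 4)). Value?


Evaluate inner: (+ 7 4) = 11
Evaluate root: (- 13 11) = 2
Result: 2


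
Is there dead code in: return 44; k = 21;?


statement follows a return and is unreachable
Dead: 'k = 21'


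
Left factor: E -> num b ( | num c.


Common prefix: 'num'
Factored: E -> num E', E' -> b ( | c


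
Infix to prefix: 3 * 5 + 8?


left-to-right (same/higher precedence on left): tree is (+ (* 3 5) 8)
Prefix: + * 3 5 8


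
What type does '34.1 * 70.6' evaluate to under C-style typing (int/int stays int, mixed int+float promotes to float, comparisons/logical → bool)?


Operand types: float * float
Rule: mixed int/float promotes to float; int/int stays int
Result type: float


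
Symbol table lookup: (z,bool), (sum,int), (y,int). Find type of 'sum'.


Lookup 'sum' → type int


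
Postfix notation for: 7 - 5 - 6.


Left to right (same or higher precedence on left)
Postfix: 7 5 - 6 -


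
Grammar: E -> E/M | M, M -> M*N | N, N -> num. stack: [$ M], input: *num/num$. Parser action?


shift '*' to continue M -> M*N
Action: shift


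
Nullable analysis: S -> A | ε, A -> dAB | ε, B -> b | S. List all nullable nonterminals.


A nonterminal is nullable iff some alternative derives ε (directly, or every symbol in it is nullable)
Nullable: {A, B, S}


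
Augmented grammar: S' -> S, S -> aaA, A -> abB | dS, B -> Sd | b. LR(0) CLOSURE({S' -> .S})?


Start: S' -> .S
For each item with dot before a nonterminal B, add B -> .γ for every B-production
Closure: [S' -> .S, S -> .aaA]


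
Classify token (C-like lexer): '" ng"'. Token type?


Pattern: double-quoted sequence
Type: STRING_LITERAL


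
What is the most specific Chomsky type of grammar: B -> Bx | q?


Left-linear: every RHS is a terminal or one nonterminal followed by a terminal
Classification: Type 3 (Regular)


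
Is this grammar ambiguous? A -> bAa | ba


balanced b^n…a^n: each string has a unique parse
Unambiguous


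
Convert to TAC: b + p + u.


Break into single-operator statements:
t1 = b + p
t2 = t1 + u


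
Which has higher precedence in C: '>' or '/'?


'/' is multiplicative (level 10); '>' is relational (level 7)
Higher level binds tighter
'/' has higher precedence than '>'


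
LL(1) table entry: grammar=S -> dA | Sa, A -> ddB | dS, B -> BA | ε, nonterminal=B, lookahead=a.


For [B, a]: ε is nullable and 'a' ∈ FOLLOW(B)
Entry: B -> ε


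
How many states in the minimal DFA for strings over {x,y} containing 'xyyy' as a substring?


KMP-style automaton: 4 progress states + 1 absorbing accept = 5
Minimal DFA: 5 states


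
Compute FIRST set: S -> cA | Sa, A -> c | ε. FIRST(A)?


Per alternative of A: FIRST(c) = {c}; FIRST(ε) = {ε}
FIRST(A) = {c, ε}


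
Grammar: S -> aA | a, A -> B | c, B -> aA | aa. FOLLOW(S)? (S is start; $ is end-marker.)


$ ∈ FOLLOW(S). For each A -> αBβ: add FIRST(β)\{ε} to FOLLOW(B); if β nullable, add FOLLOW(A).
FOLLOW(S) = {$}


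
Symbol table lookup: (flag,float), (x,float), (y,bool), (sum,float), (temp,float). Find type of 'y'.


Lookup 'y' → type bool


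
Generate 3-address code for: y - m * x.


Break into single-operator statements:
t1 = m * x
t2 = y - t1


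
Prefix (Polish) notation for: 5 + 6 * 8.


'*' binds tighter: tree is (+ 5 (* 6 8))
Prefix: + 5 * 6 8


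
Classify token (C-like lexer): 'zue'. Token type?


Pattern: letter/underscore followed by alphanumerics, not a keyword
Type: IDENTIFIER


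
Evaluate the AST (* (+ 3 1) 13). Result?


Evaluate inner: (+ 3 1) = 4
Evaluate root: (* 4 13) = 52
Result: 52


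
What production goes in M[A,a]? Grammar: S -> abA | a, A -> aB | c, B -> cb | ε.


For [A, a]: 'a' ∈ FIRST(aB)
Entry: A -> aB


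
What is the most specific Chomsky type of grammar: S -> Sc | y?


Left-linear: every RHS is a terminal or one nonterminal followed by a terminal
Classification: Type 3 (Regular)


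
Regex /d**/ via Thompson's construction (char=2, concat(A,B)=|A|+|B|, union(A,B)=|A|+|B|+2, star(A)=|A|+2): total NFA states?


Syntax tree has 1 char leaf(s), 0 union(s), 2 star(s)
chars contribute 1×2 = 2; each union adds +2; each star adds +2
Total: 2 + 0 + 4 = 6 states


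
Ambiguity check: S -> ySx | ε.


balanced y^n…x^n: each string has a unique parse
Unambiguous


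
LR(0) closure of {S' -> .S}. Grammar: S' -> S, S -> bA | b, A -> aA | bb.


Start: S' -> .S
For each item with dot before a nonterminal B, add B -> .γ for every B-production
Closure: [S' -> .S, S -> .bA, S -> .b]


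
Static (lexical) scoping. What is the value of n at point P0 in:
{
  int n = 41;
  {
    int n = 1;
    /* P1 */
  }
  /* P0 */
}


n declared in the same block as P0
n = 41


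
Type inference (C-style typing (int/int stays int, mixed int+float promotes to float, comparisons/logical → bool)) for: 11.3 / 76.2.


Operand types: float / float
Rule: mixed int/float promotes to float; int/int stays int
Result type: float


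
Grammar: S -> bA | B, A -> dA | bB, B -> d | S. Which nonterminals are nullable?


A nonterminal is nullable iff some alternative derives ε (directly, or every symbol in it is nullable)
Nullable: {}


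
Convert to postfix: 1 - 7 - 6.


Left to right (same or higher precedence on left)
Postfix: 1 7 - 6 -


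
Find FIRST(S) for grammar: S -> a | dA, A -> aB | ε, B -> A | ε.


Per alternative of S: FIRST(a) = {a}; FIRST(dA) = {d}
FIRST(S) = {a, d}


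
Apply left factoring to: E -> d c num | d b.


Common prefix: 'd'
Factored: E -> d E', E' -> c num | b


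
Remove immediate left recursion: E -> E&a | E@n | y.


Left-recursive alternatives: E&a, E@n; non-recursive: y
Introduce E': E -> yE', E' -> &aE' | @nE' | ε


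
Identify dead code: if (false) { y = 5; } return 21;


condition is constant false, so the whole block is unreachable
Dead: 'if (false) { y = 5; }'


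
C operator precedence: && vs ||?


'&&' is logical AND (level 2); '||' is logical OR (level 1)
Higher level binds tighter
'&&' has higher precedence than '||'


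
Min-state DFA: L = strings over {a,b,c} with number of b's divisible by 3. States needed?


Track (count of b) mod 3: states 0..2, accept at 0
Minimal DFA: 3 states


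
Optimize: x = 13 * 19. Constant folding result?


13 * 19 = 247 at compile time
Optimized: x = 247


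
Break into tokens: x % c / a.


Scan left to right, longest-match per lexeme
Tokens: ID(x), OP(%), ID(c), OP(/), ID(a)


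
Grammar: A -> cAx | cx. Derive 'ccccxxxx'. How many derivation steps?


Derivation: A => cAx => ccAxx => cccAxxx => ccccxxxx
Steps: 4


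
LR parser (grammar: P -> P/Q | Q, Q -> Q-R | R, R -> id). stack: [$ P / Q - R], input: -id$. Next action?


handle 'Q-R' on top
Action: reduce (Q -> Q-R)


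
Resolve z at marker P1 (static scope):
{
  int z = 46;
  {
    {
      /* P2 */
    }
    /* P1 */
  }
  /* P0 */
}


P1's block does not declare z; resolves to the enclosing declaration at depth 0
z = 46


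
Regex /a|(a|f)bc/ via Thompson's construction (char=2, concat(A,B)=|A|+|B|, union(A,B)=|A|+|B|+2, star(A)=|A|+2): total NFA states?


Syntax tree has 5 char leaf(s), 2 union(s), 0 star(s)
chars contribute 5×2 = 10; each union adds +2; each star adds +2
Total: 10 + 4 + 0 = 14 states


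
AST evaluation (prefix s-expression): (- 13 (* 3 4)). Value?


Evaluate inner: (* 3 4) = 12
Evaluate root: (- 13 12) = 1
Result: 1


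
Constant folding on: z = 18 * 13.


18 * 13 = 234 at compile time
Optimized: z = 234


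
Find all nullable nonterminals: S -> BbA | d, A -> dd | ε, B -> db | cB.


A nonterminal is nullable iff some alternative derives ε (directly, or every symbol in it is nullable)
Nullable: {A}


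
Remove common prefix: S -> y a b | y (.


Common prefix: 'y'
Factored: S -> y S', S' -> a b | (


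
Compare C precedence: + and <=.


'+' is additive (level 9); '<=' is relational (level 7)
Higher level binds tighter
'+' has higher precedence than '<='


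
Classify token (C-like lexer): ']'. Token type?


Pattern: delimiter/punctuation
Type: PUNCTUATION


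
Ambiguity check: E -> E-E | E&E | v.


'v-v&v' has two parse trees (no precedence encoded between - and &)
Ambiguous


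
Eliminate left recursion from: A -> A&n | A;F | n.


Left-recursive alternatives: A&n, A;F; non-recursive: n
Introduce A': A -> nA', A' -> &nA' | ;FA' | ε


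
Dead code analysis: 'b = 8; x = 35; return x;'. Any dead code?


b is assigned but never read
Dead: 'b = 8'


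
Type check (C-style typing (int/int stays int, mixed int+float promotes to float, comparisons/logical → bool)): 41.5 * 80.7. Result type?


Operand types: float * float
Rule: mixed int/float promotes to float; int/int stays int
Result type: float


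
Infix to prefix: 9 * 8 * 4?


left-to-right (same/higher precedence on left): tree is (* (* 9 8) 4)
Prefix: * * 9 8 4


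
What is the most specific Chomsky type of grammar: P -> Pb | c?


Left-linear: every RHS is a terminal or one nonterminal followed by a terminal
Classification: Type 3 (Regular)


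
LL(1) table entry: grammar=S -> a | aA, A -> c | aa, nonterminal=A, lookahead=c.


For [A, c]: 'c' ∈ FIRST(c)
Entry: A -> c


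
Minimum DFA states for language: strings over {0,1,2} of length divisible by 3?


Track length mod 3: states 0..2, accept at 0
Minimal DFA: 3 states


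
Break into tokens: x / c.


Scan left to right, longest-match per lexeme
Tokens: ID(x), OP(/), ID(c)


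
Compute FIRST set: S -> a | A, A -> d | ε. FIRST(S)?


Per alternative of S: FIRST(a) = {a}; FIRST(A) = {d, ε}
FIRST(S) = {a, d, ε}


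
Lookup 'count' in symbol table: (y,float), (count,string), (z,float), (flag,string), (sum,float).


Lookup 'count' → type string


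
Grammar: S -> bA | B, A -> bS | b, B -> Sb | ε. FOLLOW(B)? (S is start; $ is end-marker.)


$ ∈ FOLLOW(S). For each A -> αBβ: add FIRST(β)\{ε} to FOLLOW(B); if β nullable, add FOLLOW(A).
FOLLOW(B) = {$, b}


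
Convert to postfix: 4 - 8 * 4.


* has higher precedence, evaluate 8*4 first
Postfix: 4 8 4 * -


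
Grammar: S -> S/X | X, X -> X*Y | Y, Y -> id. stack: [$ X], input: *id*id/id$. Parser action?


shift '*' to continue X -> X*Y
Action: shift


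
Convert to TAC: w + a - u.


Break into single-operator statements:
t1 = w + a
t2 = t1 - u


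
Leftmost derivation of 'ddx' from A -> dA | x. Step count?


Derivation: A => dA => ddA => ddx
Steps: 3


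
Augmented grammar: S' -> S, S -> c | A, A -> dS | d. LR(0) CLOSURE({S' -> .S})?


Start: S' -> .S
For each item with dot before a nonterminal B, add B -> .γ for every B-production
Closure: [S' -> .S, S -> .c, S -> .A, A -> .dS, A -> .d]


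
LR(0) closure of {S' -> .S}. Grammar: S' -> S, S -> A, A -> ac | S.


Start: S' -> .S
For each item with dot before a nonterminal B, add B -> .γ for every B-production
Closure: [S' -> .S, S -> .A, A -> .ac, A -> .S]


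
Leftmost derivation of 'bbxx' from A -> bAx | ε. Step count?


Derivation: A => bAx => bbAxx => bbxx
Steps: 3


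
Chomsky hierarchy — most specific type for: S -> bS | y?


Right-linear: every RHS is a terminal or a terminal followed by one nonterminal
Classification: Type 3 (Regular)


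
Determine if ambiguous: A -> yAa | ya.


balanced y^n…a^n: each string has a unique parse
Unambiguous


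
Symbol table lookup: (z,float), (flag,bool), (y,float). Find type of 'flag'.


Lookup 'flag' → type bool


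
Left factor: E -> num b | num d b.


Common prefix: 'num'
Factored: E -> num E', E' -> b | d b


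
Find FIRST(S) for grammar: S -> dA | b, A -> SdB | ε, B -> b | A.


Per alternative of S: FIRST(dA) = {d}; FIRST(b) = {b}
FIRST(S) = {b, d}


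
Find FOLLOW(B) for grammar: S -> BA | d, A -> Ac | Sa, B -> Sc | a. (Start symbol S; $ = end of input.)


$ ∈ FOLLOW(S). For each A -> αBβ: add FIRST(β)\{ε} to FOLLOW(B); if β nullable, add FOLLOW(A).
FOLLOW(B) = {a, d}


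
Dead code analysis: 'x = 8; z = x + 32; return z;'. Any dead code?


x is read by z's definition; z is returned
No dead code


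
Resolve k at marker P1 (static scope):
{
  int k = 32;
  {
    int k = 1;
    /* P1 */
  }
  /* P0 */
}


k declared in the same block as P1
k = 1


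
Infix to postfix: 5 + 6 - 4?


Left to right (same or higher precedence on left)
Postfix: 5 6 + 4 -


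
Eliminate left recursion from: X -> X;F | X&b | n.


Left-recursive alternatives: X;F, X&b; non-recursive: n
Introduce X': X -> nX', X' -> ;FX' | &bX' | ε


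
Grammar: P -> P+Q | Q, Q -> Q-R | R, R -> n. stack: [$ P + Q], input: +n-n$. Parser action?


handle 'P+Q' on top; lookahead ∈ FOLLOW(P) = {+, $}
Action: reduce (P -> P+Q)


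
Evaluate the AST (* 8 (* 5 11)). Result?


Evaluate inner: (* 5 11) = 55
Evaluate root: (* 8 55) = 440
Result: 440


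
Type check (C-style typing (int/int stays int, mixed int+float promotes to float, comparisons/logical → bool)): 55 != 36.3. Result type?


Operand types: int != float
Rule: comparison yields bool
Result type: bool


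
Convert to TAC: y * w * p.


Break into single-operator statements:
t1 = y * w
t2 = t1 * p


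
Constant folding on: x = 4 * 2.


4 * 2 = 8 at compile time
Optimized: x = 8


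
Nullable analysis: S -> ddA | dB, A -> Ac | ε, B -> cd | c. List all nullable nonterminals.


A nonterminal is nullable iff some alternative derives ε (directly, or every symbol in it is nullable)
Nullable: {A}


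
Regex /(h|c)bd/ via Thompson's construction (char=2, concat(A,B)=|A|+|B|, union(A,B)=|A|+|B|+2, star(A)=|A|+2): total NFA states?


Syntax tree has 4 char leaf(s), 1 union(s), 0 star(s)
chars contribute 4×2 = 8; each union adds +2; each star adds +2
Total: 8 + 2 + 0 = 10 states


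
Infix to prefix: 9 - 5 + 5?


left-to-right (same/higher precedence on left): tree is (+ (- 9 5) 5)
Prefix: + - 9 5 5


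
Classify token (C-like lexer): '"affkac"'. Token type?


Pattern: double-quoted sequence
Type: STRING_LITERAL


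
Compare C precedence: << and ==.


'<<' is shift (level 8); '==' is equality (level 6)
Higher level binds tighter
'<<' has higher precedence than '=='


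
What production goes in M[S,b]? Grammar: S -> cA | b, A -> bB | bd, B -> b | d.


For [S, b]: 'b' ∈ FIRST(b)
Entry: S -> b


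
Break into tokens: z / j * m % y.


Scan left to right, longest-match per lexeme
Tokens: ID(z), OP(/), ID(j), OP(*), ID(m), OP(%), ID(y)


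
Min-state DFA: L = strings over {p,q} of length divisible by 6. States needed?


Track length mod 6: states 0..5, accept at 0
Minimal DFA: 6 states


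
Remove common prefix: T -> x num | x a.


Common prefix: 'x'
Factored: T -> x T', T' -> num | a


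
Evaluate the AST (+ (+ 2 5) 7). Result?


Evaluate inner: (+ 2 5) = 7
Evaluate root: (+ 7 7) = 14
Result: 14


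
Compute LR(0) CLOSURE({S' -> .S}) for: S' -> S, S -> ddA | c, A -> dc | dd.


Start: S' -> .S
For each item with dot before a nonterminal B, add B -> .γ for every B-production
Closure: [S' -> .S, S -> .ddA, S -> .c]


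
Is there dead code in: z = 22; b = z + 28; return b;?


z is read by b's definition; b is returned
No dead code


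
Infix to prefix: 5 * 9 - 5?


left-to-right (same/higher precedence on left): tree is (- (* 5 9) 5)
Prefix: - * 5 9 5


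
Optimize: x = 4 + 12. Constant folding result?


4 + 12 = 16 at compile time
Optimized: x = 16


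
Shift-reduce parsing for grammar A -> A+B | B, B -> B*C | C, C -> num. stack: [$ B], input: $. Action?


lookahead ∉ {*} so B won't extend; reduce A -> B
Action: reduce (A -> B)


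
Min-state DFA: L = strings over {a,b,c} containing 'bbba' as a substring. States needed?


KMP-style automaton: 4 progress states + 1 absorbing accept = 5
Minimal DFA: 5 states


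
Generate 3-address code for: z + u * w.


Break into single-operator statements:
t1 = u * w
t2 = z + t1


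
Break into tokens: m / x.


Scan left to right, longest-match per lexeme
Tokens: ID(m), OP(/), ID(x)


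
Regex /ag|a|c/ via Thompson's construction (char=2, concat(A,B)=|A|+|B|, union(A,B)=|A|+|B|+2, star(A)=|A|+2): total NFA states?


Syntax tree has 4 char leaf(s), 2 union(s), 0 star(s)
chars contribute 4×2 = 8; each union adds +2; each star adds +2
Total: 8 + 4 + 0 = 12 states


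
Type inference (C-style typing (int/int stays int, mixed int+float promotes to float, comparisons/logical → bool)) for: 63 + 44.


Operand types: int + int
Rule: mixed int/float promotes to float; int/int stays int
Result type: int


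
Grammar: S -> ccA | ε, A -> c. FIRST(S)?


Per alternative of S: FIRST(ccA) = {c}; FIRST(ε) = {ε}
FIRST(S) = {c, ε}


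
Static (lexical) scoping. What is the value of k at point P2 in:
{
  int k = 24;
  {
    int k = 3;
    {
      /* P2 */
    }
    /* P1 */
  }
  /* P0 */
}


P2's block does not declare k; resolves to the enclosing declaration at depth 1
k = 3


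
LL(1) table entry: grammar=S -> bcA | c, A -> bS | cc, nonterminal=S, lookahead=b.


For [S, b]: 'b' ∈ FIRST(bcA)
Entry: S -> bcA


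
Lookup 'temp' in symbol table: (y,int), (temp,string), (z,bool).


Lookup 'temp' → type string


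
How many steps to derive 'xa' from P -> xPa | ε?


Derivation: P => xPa => xa
Steps: 2


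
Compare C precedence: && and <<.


'<<' is shift (level 8); '&&' is logical AND (level 2)
Higher level binds tighter
'<<' has higher precedence than '&&'


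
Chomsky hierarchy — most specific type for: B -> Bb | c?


Left-linear: every RHS is a terminal or one nonterminal followed by a terminal
Classification: Type 3 (Regular)


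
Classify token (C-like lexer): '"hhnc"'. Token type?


Pattern: double-quoted sequence
Type: STRING_LITERAL


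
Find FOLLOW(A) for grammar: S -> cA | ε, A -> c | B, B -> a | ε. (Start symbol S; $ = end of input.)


$ ∈ FOLLOW(S). For each A -> αBβ: add FIRST(β)\{ε} to FOLLOW(B); if β nullable, add FOLLOW(A).
FOLLOW(A) = {$}


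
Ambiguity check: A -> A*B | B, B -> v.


precedence layered via separate nonterminal B: deterministic
Unambiguous


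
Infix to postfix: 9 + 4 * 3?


* has higher precedence, evaluate 4*3 first
Postfix: 9 4 3 * +


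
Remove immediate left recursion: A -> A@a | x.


Left-recursive alternatives: A@a; non-recursive: x
Introduce A': A -> xA', A' -> @aA' | ε


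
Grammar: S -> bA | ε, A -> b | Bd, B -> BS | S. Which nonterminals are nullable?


A nonterminal is nullable iff some alternative derives ε (directly, or every symbol in it is nullable)
Nullable: {B, S}


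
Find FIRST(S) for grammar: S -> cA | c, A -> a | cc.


Per alternative of S: FIRST(cA) = {c}; FIRST(c) = {c}
FIRST(S) = {c}


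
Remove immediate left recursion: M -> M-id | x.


Left-recursive alternatives: M-id; non-recursive: x
Introduce M': M -> xM', M' -> -idM' | ε


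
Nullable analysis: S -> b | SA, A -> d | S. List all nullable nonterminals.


A nonterminal is nullable iff some alternative derives ε (directly, or every symbol in it is nullable)
Nullable: {}


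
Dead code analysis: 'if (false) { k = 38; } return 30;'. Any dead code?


condition is constant false, so the whole block is unreachable
Dead: 'if (false) { k = 38; }'


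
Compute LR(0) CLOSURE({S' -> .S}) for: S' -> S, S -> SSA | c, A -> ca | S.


Start: S' -> .S
For each item with dot before a nonterminal B, add B -> .γ for every B-production
Closure: [S' -> .S, S -> .SSA, S -> .c]


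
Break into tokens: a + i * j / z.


Scan left to right, longest-match per lexeme
Tokens: ID(a), OP(+), ID(i), OP(*), ID(j), OP(/), ID(z)


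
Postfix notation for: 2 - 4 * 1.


* has higher precedence, evaluate 4*1 first
Postfix: 2 4 1 * -


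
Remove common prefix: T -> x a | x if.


Common prefix: 'x'
Factored: T -> x T', T' -> a | if


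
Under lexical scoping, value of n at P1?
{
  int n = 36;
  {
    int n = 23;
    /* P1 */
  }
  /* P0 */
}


n declared in the same block as P1
n = 23


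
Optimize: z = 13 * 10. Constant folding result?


13 * 10 = 130 at compile time
Optimized: z = 130


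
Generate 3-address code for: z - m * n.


Break into single-operator statements:
t1 = m * n
t2 = z - t1


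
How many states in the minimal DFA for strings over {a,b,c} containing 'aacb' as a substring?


KMP-style automaton: 4 progress states + 1 absorbing accept = 5
Minimal DFA: 5 states


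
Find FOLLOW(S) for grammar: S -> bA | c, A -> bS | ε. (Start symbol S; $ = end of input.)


$ ∈ FOLLOW(S). For each A -> αBβ: add FIRST(β)\{ε} to FOLLOW(B); if β nullable, add FOLLOW(A).
FOLLOW(S) = {$}


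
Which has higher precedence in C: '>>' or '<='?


'>>' is shift (level 8); '<=' is relational (level 7)
Higher level binds tighter
'>>' has higher precedence than '<='


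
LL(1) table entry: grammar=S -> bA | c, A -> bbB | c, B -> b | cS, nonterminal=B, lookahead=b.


For [B, b]: 'b' ∈ FIRST(b)
Entry: B -> b


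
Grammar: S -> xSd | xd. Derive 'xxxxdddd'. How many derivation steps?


Derivation: S => xSd => xxSdd => xxxSddd => xxxxdddd
Steps: 4


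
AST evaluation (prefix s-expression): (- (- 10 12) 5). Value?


Evaluate inner: (- 10 12) = -2
Evaluate root: (- -2 5) = -7
Result: -7
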